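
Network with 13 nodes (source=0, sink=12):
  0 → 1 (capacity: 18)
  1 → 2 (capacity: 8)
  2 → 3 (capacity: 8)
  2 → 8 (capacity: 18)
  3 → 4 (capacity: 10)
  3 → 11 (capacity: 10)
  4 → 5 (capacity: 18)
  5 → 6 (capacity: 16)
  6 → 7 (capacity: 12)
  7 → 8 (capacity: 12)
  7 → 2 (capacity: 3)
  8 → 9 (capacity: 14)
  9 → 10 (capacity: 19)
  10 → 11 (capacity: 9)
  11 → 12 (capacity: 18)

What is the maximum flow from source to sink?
Maximum flow = 8

Max flow: 8

Flow assignment:
  0 → 1: 8/18
  1 → 2: 8/8
  2 → 3: 8/8
  3 → 11: 8/10
  11 → 12: 8/18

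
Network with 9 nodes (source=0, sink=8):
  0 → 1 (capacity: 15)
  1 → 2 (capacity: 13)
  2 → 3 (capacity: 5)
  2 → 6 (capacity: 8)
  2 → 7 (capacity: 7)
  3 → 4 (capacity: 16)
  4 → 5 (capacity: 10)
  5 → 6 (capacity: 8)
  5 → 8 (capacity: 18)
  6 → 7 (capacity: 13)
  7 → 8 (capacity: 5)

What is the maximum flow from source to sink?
Maximum flow = 10

Max flow: 10

Flow assignment:
  0 → 1: 10/15
  1 → 2: 10/13
  2 → 3: 5/5
  2 → 6: 3/8
  2 → 7: 2/7
  3 → 4: 5/16
  4 → 5: 5/10
  5 → 8: 5/18
  6 → 7: 3/13
  7 → 8: 5/5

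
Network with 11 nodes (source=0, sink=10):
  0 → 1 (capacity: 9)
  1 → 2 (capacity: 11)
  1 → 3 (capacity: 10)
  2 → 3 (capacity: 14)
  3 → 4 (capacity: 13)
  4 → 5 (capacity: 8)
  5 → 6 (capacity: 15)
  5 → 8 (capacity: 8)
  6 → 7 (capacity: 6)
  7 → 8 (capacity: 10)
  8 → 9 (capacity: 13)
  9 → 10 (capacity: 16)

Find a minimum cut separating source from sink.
Min cut value = 8, edges: (4,5)

Min cut value: 8
Partition: S = [0, 1, 2, 3, 4], T = [5, 6, 7, 8, 9, 10]
Cut edges: (4,5)

By max-flow min-cut theorem, max flow = min cut = 8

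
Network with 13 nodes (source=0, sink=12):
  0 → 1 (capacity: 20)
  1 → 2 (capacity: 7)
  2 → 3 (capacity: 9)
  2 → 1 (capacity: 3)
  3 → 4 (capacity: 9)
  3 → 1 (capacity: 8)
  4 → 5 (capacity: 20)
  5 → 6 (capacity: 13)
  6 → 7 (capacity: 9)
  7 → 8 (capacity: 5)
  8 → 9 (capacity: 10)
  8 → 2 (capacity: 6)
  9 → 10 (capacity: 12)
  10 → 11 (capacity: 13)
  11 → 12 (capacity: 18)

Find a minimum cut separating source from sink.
Min cut value = 5, edges: (7,8)

Min cut value: 5
Partition: S = [0, 1, 2, 3, 4, 5, 6, 7], T = [8, 9, 10, 11, 12]
Cut edges: (7,8)

By max-flow min-cut theorem, max flow = min cut = 5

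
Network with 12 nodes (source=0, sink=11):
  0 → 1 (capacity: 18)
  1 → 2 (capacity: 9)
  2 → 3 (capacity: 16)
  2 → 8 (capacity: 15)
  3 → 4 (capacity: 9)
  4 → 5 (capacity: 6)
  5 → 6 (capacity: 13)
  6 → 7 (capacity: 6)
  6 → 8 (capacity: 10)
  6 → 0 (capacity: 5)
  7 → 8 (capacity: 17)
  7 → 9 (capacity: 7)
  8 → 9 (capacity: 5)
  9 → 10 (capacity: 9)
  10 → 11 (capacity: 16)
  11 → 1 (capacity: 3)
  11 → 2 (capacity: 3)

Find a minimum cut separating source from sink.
Min cut value = 9, edges: (9,10)

Min cut value: 9
Partition: S = [0, 1, 2, 3, 4, 5, 6, 7, 8, 9], T = [10, 11]
Cut edges: (9,10)

By max-flow min-cut theorem, max flow = min cut = 9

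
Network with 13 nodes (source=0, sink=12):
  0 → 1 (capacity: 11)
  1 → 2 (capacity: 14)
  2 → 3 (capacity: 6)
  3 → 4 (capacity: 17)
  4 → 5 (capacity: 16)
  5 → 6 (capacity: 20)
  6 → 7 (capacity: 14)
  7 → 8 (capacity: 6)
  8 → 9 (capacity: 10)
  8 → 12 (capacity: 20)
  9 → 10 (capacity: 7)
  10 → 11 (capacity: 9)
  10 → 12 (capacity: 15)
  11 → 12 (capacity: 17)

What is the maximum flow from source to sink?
Maximum flow = 6

Max flow: 6

Flow assignment:
  0 → 1: 6/11
  1 → 2: 6/14
  2 → 3: 6/6
  3 → 4: 6/17
  4 → 5: 6/16
  5 → 6: 6/20
  6 → 7: 6/14
  7 → 8: 6/6
  8 → 12: 6/20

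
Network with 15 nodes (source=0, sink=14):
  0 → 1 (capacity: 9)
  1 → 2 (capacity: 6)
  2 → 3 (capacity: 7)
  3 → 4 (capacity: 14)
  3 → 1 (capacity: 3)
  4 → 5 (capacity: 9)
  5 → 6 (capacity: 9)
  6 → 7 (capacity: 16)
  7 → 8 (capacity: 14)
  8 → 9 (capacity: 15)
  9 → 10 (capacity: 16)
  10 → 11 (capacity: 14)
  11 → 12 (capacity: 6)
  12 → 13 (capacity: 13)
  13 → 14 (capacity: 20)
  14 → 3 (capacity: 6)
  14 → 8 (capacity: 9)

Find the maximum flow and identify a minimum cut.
Max flow = 6, Min cut edges: (11,12)

Maximum flow: 6
Minimum cut: (11,12)
Partition: S = [0, 1, 2, 3, 4, 5, 6, 7, 8, 9, 10, 11], T = [12, 13, 14]

Max-flow min-cut theorem verified: both equal 6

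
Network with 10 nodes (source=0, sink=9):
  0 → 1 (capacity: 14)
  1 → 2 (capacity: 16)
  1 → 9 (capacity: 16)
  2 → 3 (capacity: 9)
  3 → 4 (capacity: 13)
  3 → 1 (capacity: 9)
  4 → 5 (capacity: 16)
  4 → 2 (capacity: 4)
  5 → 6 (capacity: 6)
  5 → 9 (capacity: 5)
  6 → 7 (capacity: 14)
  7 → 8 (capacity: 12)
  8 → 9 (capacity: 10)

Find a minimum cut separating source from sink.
Min cut value = 14, edges: (0,1)

Min cut value: 14
Partition: S = [0], T = [1, 2, 3, 4, 5, 6, 7, 8, 9]
Cut edges: (0,1)

By max-flow min-cut theorem, max flow = min cut = 14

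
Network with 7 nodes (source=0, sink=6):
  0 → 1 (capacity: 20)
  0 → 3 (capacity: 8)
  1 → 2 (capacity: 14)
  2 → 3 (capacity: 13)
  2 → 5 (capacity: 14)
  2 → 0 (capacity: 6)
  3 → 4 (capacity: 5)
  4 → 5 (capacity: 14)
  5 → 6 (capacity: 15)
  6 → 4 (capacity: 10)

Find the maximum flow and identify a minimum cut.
Max flow = 15, Min cut edges: (5,6)

Maximum flow: 15
Minimum cut: (5,6)
Partition: S = [0, 1, 2, 3, 4, 5], T = [6]

Max-flow min-cut theorem verified: both equal 15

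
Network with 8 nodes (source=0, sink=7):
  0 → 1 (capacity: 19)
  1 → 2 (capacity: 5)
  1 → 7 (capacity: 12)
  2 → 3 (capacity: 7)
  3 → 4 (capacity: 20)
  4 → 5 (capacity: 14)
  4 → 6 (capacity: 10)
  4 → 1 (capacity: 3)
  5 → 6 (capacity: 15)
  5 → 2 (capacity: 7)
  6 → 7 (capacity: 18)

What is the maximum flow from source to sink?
Maximum flow = 17

Max flow: 17

Flow assignment:
  0 → 1: 17/19
  1 → 2: 5/5
  1 → 7: 12/12
  2 → 3: 5/7
  3 → 4: 5/20
  4 → 6: 5/10
  6 → 7: 5/18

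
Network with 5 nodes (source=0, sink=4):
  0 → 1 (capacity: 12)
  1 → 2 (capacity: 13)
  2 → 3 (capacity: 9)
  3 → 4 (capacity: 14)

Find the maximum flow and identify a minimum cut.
Max flow = 9, Min cut edges: (2,3)

Maximum flow: 9
Minimum cut: (2,3)
Partition: S = [0, 1, 2], T = [3, 4]

Max-flow min-cut theorem verified: both equal 9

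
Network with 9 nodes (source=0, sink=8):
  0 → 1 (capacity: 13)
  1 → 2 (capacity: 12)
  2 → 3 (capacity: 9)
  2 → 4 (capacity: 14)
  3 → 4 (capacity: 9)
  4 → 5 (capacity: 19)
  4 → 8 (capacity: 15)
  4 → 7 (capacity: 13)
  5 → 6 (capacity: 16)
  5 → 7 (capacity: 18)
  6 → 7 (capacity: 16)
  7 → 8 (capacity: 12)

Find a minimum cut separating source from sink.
Min cut value = 12, edges: (1,2)

Min cut value: 12
Partition: S = [0, 1], T = [2, 3, 4, 5, 6, 7, 8]
Cut edges: (1,2)

By max-flow min-cut theorem, max flow = min cut = 12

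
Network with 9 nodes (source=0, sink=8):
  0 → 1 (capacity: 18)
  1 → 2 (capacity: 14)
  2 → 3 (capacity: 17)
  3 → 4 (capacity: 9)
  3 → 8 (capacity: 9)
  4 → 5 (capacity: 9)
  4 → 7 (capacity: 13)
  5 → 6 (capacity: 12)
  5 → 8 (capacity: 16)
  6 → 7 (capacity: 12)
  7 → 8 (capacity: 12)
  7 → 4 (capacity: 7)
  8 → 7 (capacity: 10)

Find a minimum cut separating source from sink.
Min cut value = 14, edges: (1,2)

Min cut value: 14
Partition: S = [0, 1], T = [2, 3, 4, 5, 6, 7, 8]
Cut edges: (1,2)

By max-flow min-cut theorem, max flow = min cut = 14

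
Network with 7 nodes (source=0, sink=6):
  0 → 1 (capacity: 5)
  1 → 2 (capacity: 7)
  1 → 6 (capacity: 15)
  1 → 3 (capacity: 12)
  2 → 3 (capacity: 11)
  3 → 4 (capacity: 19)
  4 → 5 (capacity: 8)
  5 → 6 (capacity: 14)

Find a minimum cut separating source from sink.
Min cut value = 5, edges: (0,1)

Min cut value: 5
Partition: S = [0], T = [1, 2, 3, 4, 5, 6]
Cut edges: (0,1)

By max-flow min-cut theorem, max flow = min cut = 5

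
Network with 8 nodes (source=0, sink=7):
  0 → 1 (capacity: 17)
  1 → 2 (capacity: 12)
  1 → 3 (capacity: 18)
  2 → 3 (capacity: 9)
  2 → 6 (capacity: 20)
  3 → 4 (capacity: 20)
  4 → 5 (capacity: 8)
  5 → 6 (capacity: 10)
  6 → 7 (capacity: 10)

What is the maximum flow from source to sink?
Maximum flow = 10

Max flow: 10

Flow assignment:
  0 → 1: 10/17
  1 → 2: 5/12
  1 → 3: 5/18
  2 → 6: 5/20
  3 → 4: 5/20
  4 → 5: 5/8
  5 → 6: 5/10
  6 → 7: 10/10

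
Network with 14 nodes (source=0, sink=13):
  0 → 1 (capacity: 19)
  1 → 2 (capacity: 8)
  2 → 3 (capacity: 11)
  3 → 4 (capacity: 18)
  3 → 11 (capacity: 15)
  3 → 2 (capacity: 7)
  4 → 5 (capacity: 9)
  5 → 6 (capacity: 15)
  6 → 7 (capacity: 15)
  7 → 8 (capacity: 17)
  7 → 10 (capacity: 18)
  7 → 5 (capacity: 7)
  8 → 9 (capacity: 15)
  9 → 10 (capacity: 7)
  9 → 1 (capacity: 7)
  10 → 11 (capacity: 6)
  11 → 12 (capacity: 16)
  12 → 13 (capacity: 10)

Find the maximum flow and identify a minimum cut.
Max flow = 8, Min cut edges: (1,2)

Maximum flow: 8
Minimum cut: (1,2)
Partition: S = [0, 1], T = [2, 3, 4, 5, 6, 7, 8, 9, 10, 11, 12, 13]

Max-flow min-cut theorem verified: both equal 8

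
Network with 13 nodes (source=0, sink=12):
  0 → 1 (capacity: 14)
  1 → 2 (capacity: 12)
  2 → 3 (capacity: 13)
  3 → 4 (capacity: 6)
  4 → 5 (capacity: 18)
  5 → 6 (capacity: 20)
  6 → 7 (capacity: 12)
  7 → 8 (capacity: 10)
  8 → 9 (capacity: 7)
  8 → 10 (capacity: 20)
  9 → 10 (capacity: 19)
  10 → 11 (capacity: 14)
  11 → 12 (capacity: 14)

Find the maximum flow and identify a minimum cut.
Max flow = 6, Min cut edges: (3,4)

Maximum flow: 6
Minimum cut: (3,4)
Partition: S = [0, 1, 2, 3], T = [4, 5, 6, 7, 8, 9, 10, 11, 12]

Max-flow min-cut theorem verified: both equal 6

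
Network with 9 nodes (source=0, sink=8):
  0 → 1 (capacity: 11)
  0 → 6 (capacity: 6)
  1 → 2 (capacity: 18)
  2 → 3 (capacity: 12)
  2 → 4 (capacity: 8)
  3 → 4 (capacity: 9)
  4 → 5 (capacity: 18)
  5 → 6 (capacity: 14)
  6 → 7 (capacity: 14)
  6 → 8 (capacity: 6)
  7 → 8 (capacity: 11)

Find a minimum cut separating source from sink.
Min cut value = 17, edges: (6,8), (7,8)

Min cut value: 17
Partition: S = [0, 1, 2, 3, 4, 5, 6, 7], T = [8]
Cut edges: (6,8), (7,8)

By max-flow min-cut theorem, max flow = min cut = 17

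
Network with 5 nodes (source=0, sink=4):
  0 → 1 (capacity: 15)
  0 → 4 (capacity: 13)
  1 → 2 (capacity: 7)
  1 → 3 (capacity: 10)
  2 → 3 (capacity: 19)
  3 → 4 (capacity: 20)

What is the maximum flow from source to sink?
Maximum flow = 28

Max flow: 28

Flow assignment:
  0 → 1: 15/15
  0 → 4: 13/13
  1 → 2: 5/7
  1 → 3: 10/10
  2 → 3: 5/19
  3 → 4: 15/20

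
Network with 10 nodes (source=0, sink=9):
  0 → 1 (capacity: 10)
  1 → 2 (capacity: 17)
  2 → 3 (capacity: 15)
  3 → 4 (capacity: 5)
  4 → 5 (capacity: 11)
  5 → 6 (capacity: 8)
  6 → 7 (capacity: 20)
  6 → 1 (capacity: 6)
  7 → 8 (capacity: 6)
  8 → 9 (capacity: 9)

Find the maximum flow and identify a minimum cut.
Max flow = 5, Min cut edges: (3,4)

Maximum flow: 5
Minimum cut: (3,4)
Partition: S = [0, 1, 2, 3], T = [4, 5, 6, 7, 8, 9]

Max-flow min-cut theorem verified: both equal 5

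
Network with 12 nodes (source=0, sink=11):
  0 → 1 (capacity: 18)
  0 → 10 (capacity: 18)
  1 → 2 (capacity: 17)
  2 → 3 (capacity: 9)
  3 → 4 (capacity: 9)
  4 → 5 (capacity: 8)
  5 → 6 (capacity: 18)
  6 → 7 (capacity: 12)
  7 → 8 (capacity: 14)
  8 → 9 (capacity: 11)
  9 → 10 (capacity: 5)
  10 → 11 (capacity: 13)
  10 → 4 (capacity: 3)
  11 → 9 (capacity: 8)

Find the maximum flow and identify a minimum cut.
Max flow = 13, Min cut edges: (10,11)

Maximum flow: 13
Minimum cut: (10,11)
Partition: S = [0, 1, 2, 3, 4, 5, 6, 7, 8, 9, 10], T = [11]

Max-flow min-cut theorem verified: both equal 13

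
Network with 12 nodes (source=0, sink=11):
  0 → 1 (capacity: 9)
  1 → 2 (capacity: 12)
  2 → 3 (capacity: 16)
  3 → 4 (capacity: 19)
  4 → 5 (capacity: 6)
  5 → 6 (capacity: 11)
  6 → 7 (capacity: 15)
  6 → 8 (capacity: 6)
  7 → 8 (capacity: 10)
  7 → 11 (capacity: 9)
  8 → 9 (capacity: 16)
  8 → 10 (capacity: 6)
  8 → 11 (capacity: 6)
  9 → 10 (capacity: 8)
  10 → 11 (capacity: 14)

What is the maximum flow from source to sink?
Maximum flow = 6

Max flow: 6

Flow assignment:
  0 → 1: 6/9
  1 → 2: 6/12
  2 → 3: 6/16
  3 → 4: 6/19
  4 → 5: 6/6
  5 → 6: 6/11
  6 → 7: 6/15
  7 → 11: 6/9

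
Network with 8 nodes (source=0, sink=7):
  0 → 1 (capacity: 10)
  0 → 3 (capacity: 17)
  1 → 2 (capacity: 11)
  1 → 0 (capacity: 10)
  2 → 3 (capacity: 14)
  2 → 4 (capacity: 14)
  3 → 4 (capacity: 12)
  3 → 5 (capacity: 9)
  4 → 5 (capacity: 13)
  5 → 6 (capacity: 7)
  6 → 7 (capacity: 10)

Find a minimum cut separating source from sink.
Min cut value = 7, edges: (5,6)

Min cut value: 7
Partition: S = [0, 1, 2, 3, 4, 5], T = [6, 7]
Cut edges: (5,6)

By max-flow min-cut theorem, max flow = min cut = 7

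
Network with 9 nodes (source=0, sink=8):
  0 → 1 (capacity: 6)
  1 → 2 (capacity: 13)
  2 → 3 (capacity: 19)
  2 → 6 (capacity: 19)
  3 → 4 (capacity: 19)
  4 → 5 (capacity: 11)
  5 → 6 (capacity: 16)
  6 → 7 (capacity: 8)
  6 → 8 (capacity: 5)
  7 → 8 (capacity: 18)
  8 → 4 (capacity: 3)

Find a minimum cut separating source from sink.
Min cut value = 6, edges: (0,1)

Min cut value: 6
Partition: S = [0], T = [1, 2, 3, 4, 5, 6, 7, 8]
Cut edges: (0,1)

By max-flow min-cut theorem, max flow = min cut = 6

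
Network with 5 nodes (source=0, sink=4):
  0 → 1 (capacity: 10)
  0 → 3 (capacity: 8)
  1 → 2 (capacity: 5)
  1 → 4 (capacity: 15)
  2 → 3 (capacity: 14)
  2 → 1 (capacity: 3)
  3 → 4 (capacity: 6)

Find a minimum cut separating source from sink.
Min cut value = 16, edges: (0,1), (3,4)

Min cut value: 16
Partition: S = [0, 3], T = [1, 2, 4]
Cut edges: (0,1), (3,4)

By max-flow min-cut theorem, max flow = min cut = 16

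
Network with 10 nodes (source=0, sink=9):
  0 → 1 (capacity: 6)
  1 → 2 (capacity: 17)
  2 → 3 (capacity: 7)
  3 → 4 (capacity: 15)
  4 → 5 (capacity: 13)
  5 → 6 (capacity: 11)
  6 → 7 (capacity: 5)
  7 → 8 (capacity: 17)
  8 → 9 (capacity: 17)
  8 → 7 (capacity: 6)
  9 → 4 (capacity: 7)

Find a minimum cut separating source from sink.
Min cut value = 5, edges: (6,7)

Min cut value: 5
Partition: S = [0, 1, 2, 3, 4, 5, 6], T = [7, 8, 9]
Cut edges: (6,7)

By max-flow min-cut theorem, max flow = min cut = 5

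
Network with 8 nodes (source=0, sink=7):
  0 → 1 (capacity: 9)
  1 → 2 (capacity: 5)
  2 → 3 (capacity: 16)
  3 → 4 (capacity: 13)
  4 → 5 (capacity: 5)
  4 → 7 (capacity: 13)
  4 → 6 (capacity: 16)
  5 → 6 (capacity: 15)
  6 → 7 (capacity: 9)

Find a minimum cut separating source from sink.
Min cut value = 5, edges: (1,2)

Min cut value: 5
Partition: S = [0, 1], T = [2, 3, 4, 5, 6, 7]
Cut edges: (1,2)

By max-flow min-cut theorem, max flow = min cut = 5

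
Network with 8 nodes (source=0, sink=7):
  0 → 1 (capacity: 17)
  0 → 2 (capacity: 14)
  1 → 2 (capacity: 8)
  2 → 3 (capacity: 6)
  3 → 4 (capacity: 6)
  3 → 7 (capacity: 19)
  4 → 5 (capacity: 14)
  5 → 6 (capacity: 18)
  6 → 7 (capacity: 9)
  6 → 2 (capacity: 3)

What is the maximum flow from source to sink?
Maximum flow = 6

Max flow: 6

Flow assignment:
  0 → 1: 6/17
  1 → 2: 6/8
  2 → 3: 6/6
  3 → 7: 6/19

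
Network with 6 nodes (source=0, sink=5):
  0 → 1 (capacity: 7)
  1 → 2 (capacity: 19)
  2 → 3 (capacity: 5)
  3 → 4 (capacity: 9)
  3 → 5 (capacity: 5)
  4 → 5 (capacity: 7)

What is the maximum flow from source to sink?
Maximum flow = 5

Max flow: 5

Flow assignment:
  0 → 1: 5/7
  1 → 2: 5/19
  2 → 3: 5/5
  3 → 5: 5/5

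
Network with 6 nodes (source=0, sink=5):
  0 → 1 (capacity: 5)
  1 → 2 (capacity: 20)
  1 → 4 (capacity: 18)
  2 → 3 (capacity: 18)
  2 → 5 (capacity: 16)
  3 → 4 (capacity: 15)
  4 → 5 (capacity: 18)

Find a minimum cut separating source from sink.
Min cut value = 5, edges: (0,1)

Min cut value: 5
Partition: S = [0], T = [1, 2, 3, 4, 5]
Cut edges: (0,1)

By max-flow min-cut theorem, max flow = min cut = 5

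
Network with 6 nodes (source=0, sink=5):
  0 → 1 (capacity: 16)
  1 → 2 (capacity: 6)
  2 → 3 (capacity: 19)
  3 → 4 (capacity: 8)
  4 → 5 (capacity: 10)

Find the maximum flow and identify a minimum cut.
Max flow = 6, Min cut edges: (1,2)

Maximum flow: 6
Minimum cut: (1,2)
Partition: S = [0, 1], T = [2, 3, 4, 5]

Max-flow min-cut theorem verified: both equal 6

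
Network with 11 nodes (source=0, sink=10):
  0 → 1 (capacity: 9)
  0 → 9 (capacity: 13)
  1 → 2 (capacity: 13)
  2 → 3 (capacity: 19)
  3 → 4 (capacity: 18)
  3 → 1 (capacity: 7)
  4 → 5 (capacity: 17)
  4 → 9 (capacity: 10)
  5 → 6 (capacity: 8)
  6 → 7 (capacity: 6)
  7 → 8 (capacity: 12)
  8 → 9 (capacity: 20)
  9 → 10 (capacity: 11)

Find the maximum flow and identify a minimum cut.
Max flow = 11, Min cut edges: (9,10)

Maximum flow: 11
Minimum cut: (9,10)
Partition: S = [0, 1, 2, 3, 4, 5, 6, 7, 8, 9], T = [10]

Max-flow min-cut theorem verified: both equal 11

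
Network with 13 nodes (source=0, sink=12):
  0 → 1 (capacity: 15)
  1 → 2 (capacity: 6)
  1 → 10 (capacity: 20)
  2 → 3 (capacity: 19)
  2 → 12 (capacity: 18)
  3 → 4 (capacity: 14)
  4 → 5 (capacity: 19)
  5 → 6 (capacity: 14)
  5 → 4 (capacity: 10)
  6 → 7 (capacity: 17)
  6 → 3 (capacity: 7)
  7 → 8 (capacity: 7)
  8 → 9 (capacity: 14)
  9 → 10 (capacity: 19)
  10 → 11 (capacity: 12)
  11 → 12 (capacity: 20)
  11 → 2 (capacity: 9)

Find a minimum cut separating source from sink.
Min cut value = 15, edges: (0,1)

Min cut value: 15
Partition: S = [0], T = [1, 2, 3, 4, 5, 6, 7, 8, 9, 10, 11, 12]
Cut edges: (0,1)

By max-flow min-cut theorem, max flow = min cut = 15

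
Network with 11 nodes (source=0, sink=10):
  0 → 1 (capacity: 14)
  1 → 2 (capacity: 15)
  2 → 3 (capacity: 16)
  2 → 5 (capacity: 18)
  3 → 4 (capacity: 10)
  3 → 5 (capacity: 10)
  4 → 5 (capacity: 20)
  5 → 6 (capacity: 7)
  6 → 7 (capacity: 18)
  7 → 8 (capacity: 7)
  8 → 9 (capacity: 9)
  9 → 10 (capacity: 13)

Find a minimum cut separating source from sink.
Min cut value = 7, edges: (7,8)

Min cut value: 7
Partition: S = [0, 1, 2, 3, 4, 5, 6, 7], T = [8, 9, 10]
Cut edges: (7,8)

By max-flow min-cut theorem, max flow = min cut = 7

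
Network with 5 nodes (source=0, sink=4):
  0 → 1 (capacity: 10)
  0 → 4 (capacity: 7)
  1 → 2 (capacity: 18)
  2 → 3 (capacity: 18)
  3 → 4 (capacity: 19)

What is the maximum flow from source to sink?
Maximum flow = 17

Max flow: 17

Flow assignment:
  0 → 1: 10/10
  0 → 4: 7/7
  1 → 2: 10/18
  2 → 3: 10/18
  3 → 4: 10/19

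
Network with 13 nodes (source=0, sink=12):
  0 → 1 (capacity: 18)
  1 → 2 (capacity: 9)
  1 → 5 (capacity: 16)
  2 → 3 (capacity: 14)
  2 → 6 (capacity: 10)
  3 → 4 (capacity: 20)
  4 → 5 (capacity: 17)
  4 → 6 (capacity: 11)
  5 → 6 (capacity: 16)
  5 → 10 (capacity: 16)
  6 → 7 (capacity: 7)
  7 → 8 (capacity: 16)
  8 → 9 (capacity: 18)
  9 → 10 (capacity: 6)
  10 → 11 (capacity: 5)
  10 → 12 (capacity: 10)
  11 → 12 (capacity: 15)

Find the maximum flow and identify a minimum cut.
Max flow = 15, Min cut edges: (10,11), (10,12)

Maximum flow: 15
Minimum cut: (10,11), (10,12)
Partition: S = [0, 1, 2, 3, 4, 5, 6, 7, 8, 9, 10], T = [11, 12]

Max-flow min-cut theorem verified: both equal 15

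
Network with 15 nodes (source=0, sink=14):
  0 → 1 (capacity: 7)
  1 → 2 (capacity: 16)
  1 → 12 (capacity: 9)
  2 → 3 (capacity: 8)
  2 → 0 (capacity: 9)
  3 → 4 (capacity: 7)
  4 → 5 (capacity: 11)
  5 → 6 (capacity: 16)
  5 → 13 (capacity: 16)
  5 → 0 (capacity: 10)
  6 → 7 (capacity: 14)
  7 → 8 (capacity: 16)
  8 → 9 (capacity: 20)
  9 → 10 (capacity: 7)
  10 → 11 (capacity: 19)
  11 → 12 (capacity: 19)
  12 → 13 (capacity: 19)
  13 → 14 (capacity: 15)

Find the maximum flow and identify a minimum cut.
Max flow = 7, Min cut edges: (0,1)

Maximum flow: 7
Minimum cut: (0,1)
Partition: S = [0], T = [1, 2, 3, 4, 5, 6, 7, 8, 9, 10, 11, 12, 13, 14]

Max-flow min-cut theorem verified: both equal 7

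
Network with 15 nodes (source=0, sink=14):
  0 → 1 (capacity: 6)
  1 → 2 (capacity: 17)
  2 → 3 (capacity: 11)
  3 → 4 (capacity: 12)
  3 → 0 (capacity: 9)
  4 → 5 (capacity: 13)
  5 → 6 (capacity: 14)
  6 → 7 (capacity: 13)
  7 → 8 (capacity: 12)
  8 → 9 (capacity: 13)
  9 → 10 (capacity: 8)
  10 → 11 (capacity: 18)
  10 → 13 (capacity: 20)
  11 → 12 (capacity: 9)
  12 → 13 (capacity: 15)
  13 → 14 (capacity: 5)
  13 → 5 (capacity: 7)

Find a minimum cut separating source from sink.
Min cut value = 5, edges: (13,14)

Min cut value: 5
Partition: S = [0, 1, 2, 3, 4, 5, 6, 7, 8, 9, 10, 11, 12, 13], T = [14]
Cut edges: (13,14)

By max-flow min-cut theorem, max flow = min cut = 5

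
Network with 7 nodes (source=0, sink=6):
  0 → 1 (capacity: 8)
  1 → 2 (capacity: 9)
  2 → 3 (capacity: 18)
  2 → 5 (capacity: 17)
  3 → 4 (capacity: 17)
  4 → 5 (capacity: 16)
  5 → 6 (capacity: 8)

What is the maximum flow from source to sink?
Maximum flow = 8

Max flow: 8

Flow assignment:
  0 → 1: 8/8
  1 → 2: 8/9
  2 → 5: 8/17
  5 → 6: 8/8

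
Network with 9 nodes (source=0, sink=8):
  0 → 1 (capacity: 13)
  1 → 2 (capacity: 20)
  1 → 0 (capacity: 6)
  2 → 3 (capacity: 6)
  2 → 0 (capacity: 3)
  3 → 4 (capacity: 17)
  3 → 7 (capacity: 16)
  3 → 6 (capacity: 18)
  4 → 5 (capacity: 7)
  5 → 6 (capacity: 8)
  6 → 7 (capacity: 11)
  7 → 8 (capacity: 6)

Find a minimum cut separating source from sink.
Min cut value = 6, edges: (7,8)

Min cut value: 6
Partition: S = [0, 1, 2, 3, 4, 5, 6, 7], T = [8]
Cut edges: (7,8)

By max-flow min-cut theorem, max flow = min cut = 6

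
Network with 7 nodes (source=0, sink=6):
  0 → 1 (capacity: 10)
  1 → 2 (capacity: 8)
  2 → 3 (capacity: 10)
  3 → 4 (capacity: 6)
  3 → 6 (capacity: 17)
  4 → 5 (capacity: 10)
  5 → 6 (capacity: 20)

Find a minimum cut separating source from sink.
Min cut value = 8, edges: (1,2)

Min cut value: 8
Partition: S = [0, 1], T = [2, 3, 4, 5, 6]
Cut edges: (1,2)

By max-flow min-cut theorem, max flow = min cut = 8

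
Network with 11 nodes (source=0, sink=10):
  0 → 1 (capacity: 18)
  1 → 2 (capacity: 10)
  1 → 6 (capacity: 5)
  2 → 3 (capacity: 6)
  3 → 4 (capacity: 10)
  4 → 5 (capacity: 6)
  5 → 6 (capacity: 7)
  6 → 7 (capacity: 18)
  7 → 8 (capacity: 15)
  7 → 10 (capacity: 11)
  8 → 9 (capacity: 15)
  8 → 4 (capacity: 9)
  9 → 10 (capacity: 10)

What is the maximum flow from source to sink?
Maximum flow = 11

Max flow: 11

Flow assignment:
  0 → 1: 11/18
  1 → 2: 6/10
  1 → 6: 5/5
  2 → 3: 6/6
  3 → 4: 6/10
  4 → 5: 6/6
  5 → 6: 6/7
  6 → 7: 11/18
  7 → 10: 11/11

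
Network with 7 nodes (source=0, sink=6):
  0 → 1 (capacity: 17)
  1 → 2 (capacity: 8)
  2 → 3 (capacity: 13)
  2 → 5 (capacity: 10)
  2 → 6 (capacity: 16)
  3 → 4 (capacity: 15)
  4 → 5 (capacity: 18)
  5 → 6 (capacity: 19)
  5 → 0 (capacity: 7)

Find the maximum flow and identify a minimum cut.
Max flow = 8, Min cut edges: (1,2)

Maximum flow: 8
Minimum cut: (1,2)
Partition: S = [0, 1], T = [2, 3, 4, 5, 6]

Max-flow min-cut theorem verified: both equal 8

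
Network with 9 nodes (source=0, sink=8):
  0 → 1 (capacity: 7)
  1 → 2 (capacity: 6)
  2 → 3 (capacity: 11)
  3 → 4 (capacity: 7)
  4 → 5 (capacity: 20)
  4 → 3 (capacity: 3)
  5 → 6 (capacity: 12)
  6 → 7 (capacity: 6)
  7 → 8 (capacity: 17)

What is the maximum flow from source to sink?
Maximum flow = 6

Max flow: 6

Flow assignment:
  0 → 1: 6/7
  1 → 2: 6/6
  2 → 3: 6/11
  3 → 4: 6/7
  4 → 5: 6/20
  5 → 6: 6/12
  6 → 7: 6/6
  7 → 8: 6/17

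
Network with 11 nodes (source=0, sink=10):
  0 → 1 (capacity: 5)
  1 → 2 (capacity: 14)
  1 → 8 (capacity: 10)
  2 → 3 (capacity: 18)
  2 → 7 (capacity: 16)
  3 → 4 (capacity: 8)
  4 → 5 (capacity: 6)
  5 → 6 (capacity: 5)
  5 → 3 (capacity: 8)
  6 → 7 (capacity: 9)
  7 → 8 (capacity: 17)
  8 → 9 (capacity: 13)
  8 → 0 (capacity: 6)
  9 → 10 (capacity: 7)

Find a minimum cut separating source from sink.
Min cut value = 5, edges: (0,1)

Min cut value: 5
Partition: S = [0], T = [1, 2, 3, 4, 5, 6, 7, 8, 9, 10]
Cut edges: (0,1)

By max-flow min-cut theorem, max flow = min cut = 5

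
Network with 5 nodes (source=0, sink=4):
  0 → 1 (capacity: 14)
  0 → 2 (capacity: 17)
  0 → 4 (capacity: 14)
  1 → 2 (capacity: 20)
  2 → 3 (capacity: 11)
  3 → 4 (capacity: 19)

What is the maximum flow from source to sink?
Maximum flow = 25

Max flow: 25

Flow assignment:
  0 → 1: 11/14
  0 → 4: 14/14
  1 → 2: 11/20
  2 → 3: 11/11
  3 → 4: 11/19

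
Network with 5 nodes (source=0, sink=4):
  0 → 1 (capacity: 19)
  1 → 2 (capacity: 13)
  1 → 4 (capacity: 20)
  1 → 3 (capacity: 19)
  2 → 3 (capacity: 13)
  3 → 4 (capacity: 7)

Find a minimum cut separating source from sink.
Min cut value = 19, edges: (0,1)

Min cut value: 19
Partition: S = [0], T = [1, 2, 3, 4]
Cut edges: (0,1)

By max-flow min-cut theorem, max flow = min cut = 19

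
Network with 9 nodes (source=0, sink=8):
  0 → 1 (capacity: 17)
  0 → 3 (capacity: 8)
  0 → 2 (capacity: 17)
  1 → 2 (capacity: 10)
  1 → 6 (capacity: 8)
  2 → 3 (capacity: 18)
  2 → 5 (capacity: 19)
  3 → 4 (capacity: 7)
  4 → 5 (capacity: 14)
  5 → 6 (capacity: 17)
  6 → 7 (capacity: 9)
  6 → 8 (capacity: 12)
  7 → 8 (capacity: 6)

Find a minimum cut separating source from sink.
Min cut value = 18, edges: (6,8), (7,8)

Min cut value: 18
Partition: S = [0, 1, 2, 3, 4, 5, 6, 7], T = [8]
Cut edges: (6,8), (7,8)

By max-flow min-cut theorem, max flow = min cut = 18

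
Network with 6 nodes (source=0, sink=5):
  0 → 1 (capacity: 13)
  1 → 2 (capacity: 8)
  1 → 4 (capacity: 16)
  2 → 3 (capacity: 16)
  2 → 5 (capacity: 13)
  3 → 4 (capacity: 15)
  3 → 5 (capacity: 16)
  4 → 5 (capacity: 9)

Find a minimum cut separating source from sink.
Min cut value = 13, edges: (0,1)

Min cut value: 13
Partition: S = [0], T = [1, 2, 3, 4, 5]
Cut edges: (0,1)

By max-flow min-cut theorem, max flow = min cut = 13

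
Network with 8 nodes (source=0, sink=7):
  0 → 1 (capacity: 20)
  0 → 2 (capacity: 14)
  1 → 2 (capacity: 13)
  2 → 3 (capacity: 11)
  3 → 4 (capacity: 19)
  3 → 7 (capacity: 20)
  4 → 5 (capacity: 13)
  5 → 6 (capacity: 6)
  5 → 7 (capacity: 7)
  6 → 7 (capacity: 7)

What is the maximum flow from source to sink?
Maximum flow = 11

Max flow: 11

Flow assignment:
  0 → 1: 11/20
  1 → 2: 11/13
  2 → 3: 11/11
  3 → 7: 11/20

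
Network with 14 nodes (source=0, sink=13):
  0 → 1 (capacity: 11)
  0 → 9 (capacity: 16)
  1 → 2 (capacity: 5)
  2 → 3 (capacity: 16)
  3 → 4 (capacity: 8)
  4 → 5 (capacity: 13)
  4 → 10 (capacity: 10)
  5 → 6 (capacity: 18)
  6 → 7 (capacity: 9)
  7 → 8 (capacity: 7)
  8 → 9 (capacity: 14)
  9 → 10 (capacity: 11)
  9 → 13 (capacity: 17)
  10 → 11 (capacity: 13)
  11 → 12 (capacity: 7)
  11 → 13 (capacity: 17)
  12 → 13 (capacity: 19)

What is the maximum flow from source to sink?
Maximum flow = 21

Max flow: 21

Flow assignment:
  0 → 1: 5/11
  0 → 9: 16/16
  1 → 2: 5/5
  2 → 3: 5/16
  3 → 4: 5/8
  4 → 10: 5/10
  9 → 13: 16/17
  10 → 11: 5/13
  11 → 13: 5/17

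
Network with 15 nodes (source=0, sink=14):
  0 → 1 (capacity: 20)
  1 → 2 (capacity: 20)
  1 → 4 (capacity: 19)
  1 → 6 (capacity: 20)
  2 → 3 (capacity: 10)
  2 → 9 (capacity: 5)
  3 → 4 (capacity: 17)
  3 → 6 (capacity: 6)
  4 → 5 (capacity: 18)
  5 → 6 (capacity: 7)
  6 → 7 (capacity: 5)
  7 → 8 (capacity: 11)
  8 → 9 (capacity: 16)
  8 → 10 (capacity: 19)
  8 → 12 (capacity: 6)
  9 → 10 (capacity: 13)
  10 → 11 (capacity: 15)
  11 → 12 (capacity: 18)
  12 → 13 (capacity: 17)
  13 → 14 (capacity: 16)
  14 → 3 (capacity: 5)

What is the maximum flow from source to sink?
Maximum flow = 10

Max flow: 10

Flow assignment:
  0 → 1: 10/20
  1 → 2: 5/20
  1 → 6: 5/20
  2 → 9: 5/5
  6 → 7: 5/5
  7 → 8: 5/11
  8 → 12: 5/6
  9 → 10: 5/13
  10 → 11: 5/15
  11 → 12: 5/18
  12 → 13: 10/17
  13 → 14: 10/16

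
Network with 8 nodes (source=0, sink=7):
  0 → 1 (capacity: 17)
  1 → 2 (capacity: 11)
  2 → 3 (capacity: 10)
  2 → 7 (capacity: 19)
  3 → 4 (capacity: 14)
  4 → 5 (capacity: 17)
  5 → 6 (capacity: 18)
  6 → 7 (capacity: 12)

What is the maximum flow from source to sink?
Maximum flow = 11

Max flow: 11

Flow assignment:
  0 → 1: 11/17
  1 → 2: 11/11
  2 → 7: 11/19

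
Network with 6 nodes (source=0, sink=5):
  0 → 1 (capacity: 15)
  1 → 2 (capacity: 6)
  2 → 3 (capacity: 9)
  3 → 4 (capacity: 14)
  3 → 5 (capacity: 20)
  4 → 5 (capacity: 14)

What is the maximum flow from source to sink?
Maximum flow = 6

Max flow: 6

Flow assignment:
  0 → 1: 6/15
  1 → 2: 6/6
  2 → 3: 6/9
  3 → 5: 6/20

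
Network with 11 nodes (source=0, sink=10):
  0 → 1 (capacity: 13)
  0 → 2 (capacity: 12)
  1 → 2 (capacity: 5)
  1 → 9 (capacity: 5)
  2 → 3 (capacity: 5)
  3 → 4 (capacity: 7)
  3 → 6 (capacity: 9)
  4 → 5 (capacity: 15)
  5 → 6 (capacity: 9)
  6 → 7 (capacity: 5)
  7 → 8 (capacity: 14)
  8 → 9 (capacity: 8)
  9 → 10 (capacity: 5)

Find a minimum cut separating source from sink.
Min cut value = 5, edges: (9,10)

Min cut value: 5
Partition: S = [0, 1, 2, 3, 4, 5, 6, 7, 8, 9], T = [10]
Cut edges: (9,10)

By max-flow min-cut theorem, max flow = min cut = 5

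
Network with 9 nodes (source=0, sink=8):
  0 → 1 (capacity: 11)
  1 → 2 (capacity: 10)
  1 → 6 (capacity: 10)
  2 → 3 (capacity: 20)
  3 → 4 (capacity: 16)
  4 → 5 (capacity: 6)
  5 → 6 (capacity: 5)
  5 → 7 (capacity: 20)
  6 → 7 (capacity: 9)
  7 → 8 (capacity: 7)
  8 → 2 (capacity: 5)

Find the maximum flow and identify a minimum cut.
Max flow = 7, Min cut edges: (7,8)

Maximum flow: 7
Minimum cut: (7,8)
Partition: S = [0, 1, 2, 3, 4, 5, 6, 7], T = [8]

Max-flow min-cut theorem verified: both equal 7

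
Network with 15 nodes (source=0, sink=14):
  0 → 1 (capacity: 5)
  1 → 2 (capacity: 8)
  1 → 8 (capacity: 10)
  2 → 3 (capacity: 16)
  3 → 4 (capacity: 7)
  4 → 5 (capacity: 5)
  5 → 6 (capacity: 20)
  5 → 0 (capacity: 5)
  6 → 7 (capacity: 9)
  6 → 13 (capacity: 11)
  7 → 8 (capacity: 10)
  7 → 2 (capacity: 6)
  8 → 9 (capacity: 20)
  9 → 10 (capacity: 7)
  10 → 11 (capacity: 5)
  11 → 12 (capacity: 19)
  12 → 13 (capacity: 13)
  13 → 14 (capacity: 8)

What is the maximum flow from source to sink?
Maximum flow = 5

Max flow: 5

Flow assignment:
  0 → 1: 5/5
  1 → 2: 5/8
  2 → 3: 5/16
  3 → 4: 5/7
  4 → 5: 5/5
  5 → 6: 5/20
  6 → 13: 5/11
  13 → 14: 5/8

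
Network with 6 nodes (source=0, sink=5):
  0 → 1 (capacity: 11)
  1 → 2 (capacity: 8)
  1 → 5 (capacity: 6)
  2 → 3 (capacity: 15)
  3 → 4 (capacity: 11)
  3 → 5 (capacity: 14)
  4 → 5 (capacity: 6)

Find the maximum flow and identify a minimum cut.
Max flow = 11, Min cut edges: (0,1)

Maximum flow: 11
Minimum cut: (0,1)
Partition: S = [0], T = [1, 2, 3, 4, 5]

Max-flow min-cut theorem verified: both equal 11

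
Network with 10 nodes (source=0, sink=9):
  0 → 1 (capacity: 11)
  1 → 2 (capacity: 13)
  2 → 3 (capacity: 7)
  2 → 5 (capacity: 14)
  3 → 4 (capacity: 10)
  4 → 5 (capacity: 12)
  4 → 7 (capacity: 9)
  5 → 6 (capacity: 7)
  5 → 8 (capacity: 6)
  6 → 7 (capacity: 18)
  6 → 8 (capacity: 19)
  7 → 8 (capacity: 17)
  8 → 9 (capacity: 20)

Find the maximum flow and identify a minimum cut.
Max flow = 11, Min cut edges: (0,1)

Maximum flow: 11
Minimum cut: (0,1)
Partition: S = [0], T = [1, 2, 3, 4, 5, 6, 7, 8, 9]

Max-flow min-cut theorem verified: both equal 11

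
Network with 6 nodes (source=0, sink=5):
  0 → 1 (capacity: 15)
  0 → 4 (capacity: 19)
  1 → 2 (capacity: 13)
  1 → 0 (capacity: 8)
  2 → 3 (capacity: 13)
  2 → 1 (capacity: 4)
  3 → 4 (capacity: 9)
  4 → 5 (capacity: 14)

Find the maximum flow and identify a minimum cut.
Max flow = 14, Min cut edges: (4,5)

Maximum flow: 14
Minimum cut: (4,5)
Partition: S = [0, 1, 2, 3, 4], T = [5]

Max-flow min-cut theorem verified: both equal 14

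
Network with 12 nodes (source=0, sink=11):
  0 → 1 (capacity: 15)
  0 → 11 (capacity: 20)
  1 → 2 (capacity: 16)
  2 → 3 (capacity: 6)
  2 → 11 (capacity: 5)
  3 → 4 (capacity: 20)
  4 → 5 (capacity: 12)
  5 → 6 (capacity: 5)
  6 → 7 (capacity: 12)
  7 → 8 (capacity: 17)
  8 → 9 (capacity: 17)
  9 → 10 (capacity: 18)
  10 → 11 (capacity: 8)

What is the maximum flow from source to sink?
Maximum flow = 30

Max flow: 30

Flow assignment:
  0 → 1: 10/15
  0 → 11: 20/20
  1 → 2: 10/16
  2 → 3: 5/6
  2 → 11: 5/5
  3 → 4: 5/20
  4 → 5: 5/12
  5 → 6: 5/5
  6 → 7: 5/12
  7 → 8: 5/17
  8 → 9: 5/17
  9 → 10: 5/18
  10 → 11: 5/8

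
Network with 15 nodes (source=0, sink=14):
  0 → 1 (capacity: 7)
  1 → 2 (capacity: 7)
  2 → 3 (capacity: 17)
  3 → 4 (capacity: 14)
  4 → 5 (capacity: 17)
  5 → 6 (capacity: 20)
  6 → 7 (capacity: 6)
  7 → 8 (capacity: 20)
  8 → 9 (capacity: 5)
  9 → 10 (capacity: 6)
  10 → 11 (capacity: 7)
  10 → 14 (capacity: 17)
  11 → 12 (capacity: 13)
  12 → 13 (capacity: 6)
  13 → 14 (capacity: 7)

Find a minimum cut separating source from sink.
Min cut value = 5, edges: (8,9)

Min cut value: 5
Partition: S = [0, 1, 2, 3, 4, 5, 6, 7, 8], T = [9, 10, 11, 12, 13, 14]
Cut edges: (8,9)

By max-flow min-cut theorem, max flow = min cut = 5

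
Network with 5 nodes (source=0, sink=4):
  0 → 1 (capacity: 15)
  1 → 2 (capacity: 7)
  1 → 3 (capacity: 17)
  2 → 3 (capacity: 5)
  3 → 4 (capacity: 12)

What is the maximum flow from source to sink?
Maximum flow = 12

Max flow: 12

Flow assignment:
  0 → 1: 12/15
  1 → 3: 12/17
  3 → 4: 12/12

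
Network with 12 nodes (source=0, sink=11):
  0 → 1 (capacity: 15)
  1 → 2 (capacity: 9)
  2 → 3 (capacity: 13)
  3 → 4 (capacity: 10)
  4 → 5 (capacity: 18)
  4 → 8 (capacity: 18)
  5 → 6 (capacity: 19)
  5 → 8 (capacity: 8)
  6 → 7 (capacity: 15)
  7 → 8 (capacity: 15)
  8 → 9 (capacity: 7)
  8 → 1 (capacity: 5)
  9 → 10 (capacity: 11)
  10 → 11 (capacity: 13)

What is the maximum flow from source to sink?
Maximum flow = 7

Max flow: 7

Flow assignment:
  0 → 1: 7/15
  1 → 2: 9/9
  2 → 3: 9/13
  3 → 4: 9/10
  4 → 8: 9/18
  8 → 9: 7/7
  8 → 1: 2/5
  9 → 10: 7/11
  10 → 11: 7/13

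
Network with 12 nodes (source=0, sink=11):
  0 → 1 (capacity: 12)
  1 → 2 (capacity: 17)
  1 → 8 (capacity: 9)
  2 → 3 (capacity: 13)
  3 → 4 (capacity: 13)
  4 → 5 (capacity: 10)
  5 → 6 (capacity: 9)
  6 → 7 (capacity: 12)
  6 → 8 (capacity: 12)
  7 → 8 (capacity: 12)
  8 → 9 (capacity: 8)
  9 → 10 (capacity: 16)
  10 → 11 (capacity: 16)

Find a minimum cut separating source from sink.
Min cut value = 8, edges: (8,9)

Min cut value: 8
Partition: S = [0, 1, 2, 3, 4, 5, 6, 7, 8], T = [9, 10, 11]
Cut edges: (8,9)

By max-flow min-cut theorem, max flow = min cut = 8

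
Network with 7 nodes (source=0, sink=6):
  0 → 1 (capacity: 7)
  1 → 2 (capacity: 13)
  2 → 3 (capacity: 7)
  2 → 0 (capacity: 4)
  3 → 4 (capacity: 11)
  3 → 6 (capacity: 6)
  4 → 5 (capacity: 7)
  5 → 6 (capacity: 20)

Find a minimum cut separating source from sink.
Min cut value = 7, edges: (2,3)

Min cut value: 7
Partition: S = [0, 1, 2], T = [3, 4, 5, 6]
Cut edges: (2,3)

By max-flow min-cut theorem, max flow = min cut = 7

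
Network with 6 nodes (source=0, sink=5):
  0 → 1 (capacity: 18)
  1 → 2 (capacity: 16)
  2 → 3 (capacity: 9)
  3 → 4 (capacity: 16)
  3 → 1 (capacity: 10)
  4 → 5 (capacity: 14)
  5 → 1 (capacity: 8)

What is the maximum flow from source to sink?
Maximum flow = 9

Max flow: 9

Flow assignment:
  0 → 1: 9/18
  1 → 2: 9/16
  2 → 3: 9/9
  3 → 4: 9/16
  4 → 5: 9/14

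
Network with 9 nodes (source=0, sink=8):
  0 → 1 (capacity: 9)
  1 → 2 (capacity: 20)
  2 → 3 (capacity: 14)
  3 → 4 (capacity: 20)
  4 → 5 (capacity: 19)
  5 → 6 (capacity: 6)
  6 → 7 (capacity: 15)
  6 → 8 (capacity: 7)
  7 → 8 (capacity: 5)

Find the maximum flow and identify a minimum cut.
Max flow = 6, Min cut edges: (5,6)

Maximum flow: 6
Minimum cut: (5,6)
Partition: S = [0, 1, 2, 3, 4, 5], T = [6, 7, 8]

Max-flow min-cut theorem verified: both equal 6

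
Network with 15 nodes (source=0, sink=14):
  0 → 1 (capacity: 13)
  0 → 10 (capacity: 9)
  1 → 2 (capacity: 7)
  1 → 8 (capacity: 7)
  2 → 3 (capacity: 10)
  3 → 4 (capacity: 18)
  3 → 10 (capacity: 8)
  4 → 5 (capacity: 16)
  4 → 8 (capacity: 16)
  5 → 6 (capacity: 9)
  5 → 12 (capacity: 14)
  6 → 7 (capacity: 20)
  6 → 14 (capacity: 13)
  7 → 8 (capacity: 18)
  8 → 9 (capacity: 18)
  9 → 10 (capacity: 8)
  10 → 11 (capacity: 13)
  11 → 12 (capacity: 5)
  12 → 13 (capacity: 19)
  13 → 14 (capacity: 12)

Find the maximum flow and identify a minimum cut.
Max flow = 12, Min cut edges: (1,2), (11,12)

Maximum flow: 12
Minimum cut: (1,2), (11,12)
Partition: S = [0, 1, 7, 8, 9, 10, 11], T = [2, 3, 4, 5, 6, 12, 13, 14]

Max-flow min-cut theorem verified: both equal 12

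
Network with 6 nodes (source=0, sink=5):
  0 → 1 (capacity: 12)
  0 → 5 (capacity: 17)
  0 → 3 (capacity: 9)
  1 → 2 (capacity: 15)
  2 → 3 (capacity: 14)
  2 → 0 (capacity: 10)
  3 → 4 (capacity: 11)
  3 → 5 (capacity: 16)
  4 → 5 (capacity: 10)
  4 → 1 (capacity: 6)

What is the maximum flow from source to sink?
Maximum flow = 38

Max flow: 38

Flow assignment:
  0 → 1: 12/12
  0 → 5: 17/17
  0 → 3: 9/9
  1 → 2: 12/15
  2 → 3: 12/14
  3 → 4: 5/11
  3 → 5: 16/16
  4 → 5: 5/10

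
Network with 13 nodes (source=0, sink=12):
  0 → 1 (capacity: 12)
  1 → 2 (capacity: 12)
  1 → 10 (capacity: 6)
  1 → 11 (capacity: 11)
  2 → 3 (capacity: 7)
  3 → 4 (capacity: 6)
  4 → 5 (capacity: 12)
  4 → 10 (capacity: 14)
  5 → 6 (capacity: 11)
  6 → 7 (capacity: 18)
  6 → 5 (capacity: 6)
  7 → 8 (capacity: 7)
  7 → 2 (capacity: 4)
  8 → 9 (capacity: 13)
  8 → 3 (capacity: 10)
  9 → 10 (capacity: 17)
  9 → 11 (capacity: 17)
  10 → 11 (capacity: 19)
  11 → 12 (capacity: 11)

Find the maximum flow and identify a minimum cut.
Max flow = 11, Min cut edges: (11,12)

Maximum flow: 11
Minimum cut: (11,12)
Partition: S = [0, 1, 2, 3, 4, 5, 6, 7, 8, 9, 10, 11], T = [12]

Max-flow min-cut theorem verified: both equal 11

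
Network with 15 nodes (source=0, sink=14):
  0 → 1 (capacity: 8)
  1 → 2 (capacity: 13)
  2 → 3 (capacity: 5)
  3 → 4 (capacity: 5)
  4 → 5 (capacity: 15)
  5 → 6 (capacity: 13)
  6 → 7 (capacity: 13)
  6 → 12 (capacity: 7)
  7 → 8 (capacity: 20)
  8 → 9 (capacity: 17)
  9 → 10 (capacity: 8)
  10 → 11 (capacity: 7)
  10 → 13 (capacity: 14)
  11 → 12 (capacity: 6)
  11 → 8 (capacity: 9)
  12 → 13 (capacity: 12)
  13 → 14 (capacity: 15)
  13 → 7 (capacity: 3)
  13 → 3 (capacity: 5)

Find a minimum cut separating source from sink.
Min cut value = 5, edges: (3,4)

Min cut value: 5
Partition: S = [0, 1, 2, 3], T = [4, 5, 6, 7, 8, 9, 10, 11, 12, 13, 14]
Cut edges: (3,4)

By max-flow min-cut theorem, max flow = min cut = 5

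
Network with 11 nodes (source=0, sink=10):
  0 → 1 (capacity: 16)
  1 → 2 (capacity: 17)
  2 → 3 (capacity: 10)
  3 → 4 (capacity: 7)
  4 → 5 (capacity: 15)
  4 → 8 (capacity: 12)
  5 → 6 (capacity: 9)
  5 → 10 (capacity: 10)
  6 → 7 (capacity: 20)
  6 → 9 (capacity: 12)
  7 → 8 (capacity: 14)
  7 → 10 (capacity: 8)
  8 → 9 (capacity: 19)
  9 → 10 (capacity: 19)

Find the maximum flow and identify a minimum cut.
Max flow = 7, Min cut edges: (3,4)

Maximum flow: 7
Minimum cut: (3,4)
Partition: S = [0, 1, 2, 3], T = [4, 5, 6, 7, 8, 9, 10]

Max-flow min-cut theorem verified: both equal 7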